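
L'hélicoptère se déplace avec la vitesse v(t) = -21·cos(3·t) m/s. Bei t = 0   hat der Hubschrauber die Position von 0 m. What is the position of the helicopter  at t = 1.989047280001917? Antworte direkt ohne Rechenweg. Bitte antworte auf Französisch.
La position à t = 1.989047280001917 est x = 2.17565899033147.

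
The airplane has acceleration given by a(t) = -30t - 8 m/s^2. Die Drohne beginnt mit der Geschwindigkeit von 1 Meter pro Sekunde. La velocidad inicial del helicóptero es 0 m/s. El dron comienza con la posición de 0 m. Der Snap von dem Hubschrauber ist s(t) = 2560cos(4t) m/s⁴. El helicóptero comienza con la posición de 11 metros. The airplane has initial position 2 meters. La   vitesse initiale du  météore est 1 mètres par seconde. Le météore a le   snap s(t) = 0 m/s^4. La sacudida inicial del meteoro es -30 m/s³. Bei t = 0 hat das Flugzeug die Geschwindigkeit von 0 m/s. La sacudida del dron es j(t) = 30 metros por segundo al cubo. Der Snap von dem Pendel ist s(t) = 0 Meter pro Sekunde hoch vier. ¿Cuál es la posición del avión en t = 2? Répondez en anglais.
To find the answer, we compute 2 integrals of a(t) = -30·t - 8. The integral of acceleration is velocity. Using v(0) = 0, we get v(t) = t·(-15·t - 8). The antiderivative of velocity, with x(0) = 2, gives position: x(t) = -5·t^3 - 4·t^2 + 2. We have position x(t) = -5·t^3 - 4·t^2 + 2. Substituting t = 2: x(2) = -54.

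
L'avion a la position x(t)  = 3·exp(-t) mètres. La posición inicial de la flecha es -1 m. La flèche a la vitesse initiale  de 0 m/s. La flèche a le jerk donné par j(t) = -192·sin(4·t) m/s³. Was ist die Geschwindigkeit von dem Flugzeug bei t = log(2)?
Um dies zu lösen, müssen wir 1 Ableitung unserer Gleichung für die Position x(t) = 3·exp(-t) nehmen. Durch Ableiten von der Position erhalten wir die Geschwindigkeit: v(t) = -3·exp(-t). Mit v(t) = -3·exp(-t) und Einsetzen von t = log(2), finden wir v = -3/2.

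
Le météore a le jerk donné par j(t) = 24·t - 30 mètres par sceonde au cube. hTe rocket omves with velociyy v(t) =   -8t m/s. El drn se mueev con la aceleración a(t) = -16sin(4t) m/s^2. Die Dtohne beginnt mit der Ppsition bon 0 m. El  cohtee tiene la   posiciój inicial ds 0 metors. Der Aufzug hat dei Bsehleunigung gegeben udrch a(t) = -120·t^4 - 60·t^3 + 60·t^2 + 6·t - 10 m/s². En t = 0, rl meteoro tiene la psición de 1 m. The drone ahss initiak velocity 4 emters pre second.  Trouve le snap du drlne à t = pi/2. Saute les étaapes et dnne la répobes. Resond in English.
The answer is 0.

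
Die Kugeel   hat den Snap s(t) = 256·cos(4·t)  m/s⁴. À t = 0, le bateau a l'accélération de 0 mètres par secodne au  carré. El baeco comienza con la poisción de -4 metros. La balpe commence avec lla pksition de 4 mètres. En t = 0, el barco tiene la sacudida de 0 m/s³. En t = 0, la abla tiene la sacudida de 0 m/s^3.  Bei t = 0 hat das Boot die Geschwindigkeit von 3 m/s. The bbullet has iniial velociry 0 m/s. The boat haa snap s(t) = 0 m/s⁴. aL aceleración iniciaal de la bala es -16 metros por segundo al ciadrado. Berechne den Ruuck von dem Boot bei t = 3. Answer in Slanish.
Debemos encontrar la integral de nuestra ecuación del snap s(t) = 0 1 vez. Integrando el snap y usando la condición inicial j(0) = 0, obtenemos j(t) = 0. Usando j(t) = 0 y sustituyendo t = 3, encontramos j = 0.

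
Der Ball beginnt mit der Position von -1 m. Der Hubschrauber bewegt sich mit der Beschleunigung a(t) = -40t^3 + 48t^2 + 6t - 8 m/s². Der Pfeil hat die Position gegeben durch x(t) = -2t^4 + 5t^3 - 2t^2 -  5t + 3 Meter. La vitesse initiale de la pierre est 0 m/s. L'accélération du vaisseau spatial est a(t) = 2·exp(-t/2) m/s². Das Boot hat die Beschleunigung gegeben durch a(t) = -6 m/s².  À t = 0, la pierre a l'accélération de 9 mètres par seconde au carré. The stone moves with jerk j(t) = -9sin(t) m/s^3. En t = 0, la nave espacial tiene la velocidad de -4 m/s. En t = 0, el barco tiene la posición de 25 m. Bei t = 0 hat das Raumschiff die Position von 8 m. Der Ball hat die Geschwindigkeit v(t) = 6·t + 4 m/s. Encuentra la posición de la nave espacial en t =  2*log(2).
Partiendo de la aceleración a(t) = 2·exp(-t/2), tomamos 2 antiderivadas. La antiderivada de la aceleración, con v(0) = -4, da la velocidad: v(t) = -4·exp(-t/2). Integrando la velocidad y usando la condición inicial x(0) = 8, obtenemos x(t) = 8·exp(-t/2). Usando x(t) = 8·exp(-t/2) y sustituyendo t = 2*log(2), encontramos x = 4.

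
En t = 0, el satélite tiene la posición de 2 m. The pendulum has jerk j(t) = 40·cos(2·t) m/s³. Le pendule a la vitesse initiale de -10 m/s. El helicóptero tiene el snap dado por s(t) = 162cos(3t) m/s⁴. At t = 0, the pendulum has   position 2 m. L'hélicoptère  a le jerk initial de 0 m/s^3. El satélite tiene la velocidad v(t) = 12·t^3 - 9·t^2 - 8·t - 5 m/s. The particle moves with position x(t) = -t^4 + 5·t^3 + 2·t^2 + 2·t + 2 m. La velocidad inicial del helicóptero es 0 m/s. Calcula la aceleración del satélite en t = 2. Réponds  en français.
Nous devons dériver notre équation de la vitesse v(t) = 12·t^3 - 9·t^2 - 8·t - 5 1 fois. La dérivée de la vitesse donne l'accélération: a(t) = 36·t^2 - 18·t - 8. En utilisant a(t) = 36·t^2 - 18·t - 8 et en substituant t = 2, nous trouvons a = 100.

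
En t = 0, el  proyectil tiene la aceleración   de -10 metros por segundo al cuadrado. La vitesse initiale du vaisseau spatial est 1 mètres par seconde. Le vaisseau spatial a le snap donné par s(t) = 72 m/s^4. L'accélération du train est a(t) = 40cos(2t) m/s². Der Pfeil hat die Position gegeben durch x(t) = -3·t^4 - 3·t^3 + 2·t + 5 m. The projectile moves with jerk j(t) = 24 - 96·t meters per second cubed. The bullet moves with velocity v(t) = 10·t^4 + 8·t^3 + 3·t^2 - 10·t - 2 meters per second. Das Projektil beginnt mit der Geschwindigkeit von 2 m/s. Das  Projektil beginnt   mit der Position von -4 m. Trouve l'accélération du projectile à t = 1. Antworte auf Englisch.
We must find the integral of our jerk equation j(t) = 24 - 96·t 1 time. Integrating jerk and using the initial condition a(0) = -10, we get a(t) = -48·t^2 + 24·t - 10. Using a(t) = -48·t^2 + 24·t - 10 and substituting t = 1, we find a = -34.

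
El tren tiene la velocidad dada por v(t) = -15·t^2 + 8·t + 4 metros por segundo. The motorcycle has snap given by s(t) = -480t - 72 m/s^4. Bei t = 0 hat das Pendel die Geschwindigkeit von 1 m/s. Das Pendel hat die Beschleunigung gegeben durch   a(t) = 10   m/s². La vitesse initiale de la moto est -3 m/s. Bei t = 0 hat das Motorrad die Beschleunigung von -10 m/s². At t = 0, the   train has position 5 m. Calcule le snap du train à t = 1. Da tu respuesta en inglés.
Starting from velocity v(t) = -15·t^2 + 8·t + 4, we take 3 derivatives. Differentiating velocity, we get acceleration: a(t) = 8 - 30·t. Differentiating acceleration, we get jerk: j(t) = -30. Differentiating jerk, we get snap: s(t) = 0. We have snap s(t) = 0. Substituting t = 1: s(1) = 0.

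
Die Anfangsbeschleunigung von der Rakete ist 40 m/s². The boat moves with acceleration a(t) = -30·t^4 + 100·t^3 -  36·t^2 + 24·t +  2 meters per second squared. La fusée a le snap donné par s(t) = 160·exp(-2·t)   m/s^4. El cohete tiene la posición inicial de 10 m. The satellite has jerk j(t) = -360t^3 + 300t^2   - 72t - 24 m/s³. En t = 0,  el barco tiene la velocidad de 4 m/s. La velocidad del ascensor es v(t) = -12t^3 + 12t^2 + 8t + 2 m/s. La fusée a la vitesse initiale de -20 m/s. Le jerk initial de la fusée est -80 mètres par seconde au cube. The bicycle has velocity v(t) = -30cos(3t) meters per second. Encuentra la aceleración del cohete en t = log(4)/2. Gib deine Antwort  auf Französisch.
Nous devons intégrer notre équation du snap s(t) = 160·exp(-2·t) 2 fois. En intégrant le snap et en utilisant la condition initiale j(0) = -80, nous obtenons j(t) = -80·exp(-2·t). La primitive du jerk, avec a(0) = 40, donne l'accélération: a(t) = 40·exp(-2·t). En utilisant a(t) = 40·exp(-2·t) et en substituant t = log(4)/2, nous trouvons a = 10.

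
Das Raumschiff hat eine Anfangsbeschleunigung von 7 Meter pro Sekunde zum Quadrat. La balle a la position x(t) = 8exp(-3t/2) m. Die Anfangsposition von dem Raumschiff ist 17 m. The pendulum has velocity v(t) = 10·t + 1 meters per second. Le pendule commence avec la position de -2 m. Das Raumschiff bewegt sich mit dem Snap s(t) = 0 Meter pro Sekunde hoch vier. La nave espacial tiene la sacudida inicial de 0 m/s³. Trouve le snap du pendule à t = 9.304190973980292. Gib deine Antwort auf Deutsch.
Um dies zu lösen, müssen wir 3 Ableitungen unserer Gleichung für die Geschwindigkeit v(t) = 10·t + 1 nehmen. Die Ableitung von der Geschwindigkeit ergibt die Beschleunigung: a(t) = 10. Durch Ableiten von der Beschleunigung erhalten wir den Ruck: j(t) = 0. Durch Ableiten von dem Ruck erhalten wir den Snap: s(t) = 0. Mit s(t) = 0 und Einsetzen von t = 9.304190973980292, finden wir s = 0.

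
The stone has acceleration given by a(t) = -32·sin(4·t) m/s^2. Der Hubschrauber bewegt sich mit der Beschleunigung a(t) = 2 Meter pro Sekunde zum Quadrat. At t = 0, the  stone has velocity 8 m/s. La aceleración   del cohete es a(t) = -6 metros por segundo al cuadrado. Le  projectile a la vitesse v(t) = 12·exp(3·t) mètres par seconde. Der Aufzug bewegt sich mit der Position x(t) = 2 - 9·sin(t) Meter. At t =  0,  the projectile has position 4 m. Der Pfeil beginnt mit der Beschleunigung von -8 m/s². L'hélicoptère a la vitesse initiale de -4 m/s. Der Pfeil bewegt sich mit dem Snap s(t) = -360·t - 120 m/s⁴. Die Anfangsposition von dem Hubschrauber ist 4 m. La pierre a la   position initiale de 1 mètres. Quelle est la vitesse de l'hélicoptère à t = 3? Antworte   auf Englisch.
We need to integrate our acceleration equation a(t) = 2 1 time. The integral of acceleration is velocity. Using v(0) = -4, we get v(t) = 2·t - 4. Using v(t) = 2·t - 4 and substituting t = 3, we find v = 2.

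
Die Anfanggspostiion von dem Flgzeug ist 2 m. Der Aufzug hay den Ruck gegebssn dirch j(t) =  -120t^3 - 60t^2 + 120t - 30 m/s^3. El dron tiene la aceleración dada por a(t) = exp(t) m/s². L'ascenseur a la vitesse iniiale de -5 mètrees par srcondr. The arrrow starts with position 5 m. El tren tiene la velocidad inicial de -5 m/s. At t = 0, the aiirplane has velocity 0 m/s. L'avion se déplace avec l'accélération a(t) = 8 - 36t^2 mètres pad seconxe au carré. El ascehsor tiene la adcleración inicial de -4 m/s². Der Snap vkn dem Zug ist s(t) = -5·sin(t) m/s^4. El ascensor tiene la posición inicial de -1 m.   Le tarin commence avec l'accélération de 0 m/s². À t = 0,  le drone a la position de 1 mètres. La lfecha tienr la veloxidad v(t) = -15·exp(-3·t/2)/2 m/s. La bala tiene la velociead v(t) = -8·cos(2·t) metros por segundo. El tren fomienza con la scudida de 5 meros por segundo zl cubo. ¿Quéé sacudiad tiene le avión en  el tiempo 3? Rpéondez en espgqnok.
Debemos derivar nuestra ecuación de la aceleración a(t) = 8 - 36·t^2 1 vez. Derivando la aceleración, obtenemos la sacudida: j(t) = -72·t. De la ecuación de la sacudida j(t) = -72·t, sustituimos t = 3 para obtener j = -216.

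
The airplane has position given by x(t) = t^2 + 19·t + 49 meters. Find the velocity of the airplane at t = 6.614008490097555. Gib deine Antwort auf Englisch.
We must differentiate our position equation x(t) = t^2 + 19·t + 49 1 time. The derivative of position gives velocity: v(t) = 2·t + 19. We have velocity v(t) = 2·t + 19. Substituting t = 6.614008490097555: v(6.614008490097555) = 32.2280169801951.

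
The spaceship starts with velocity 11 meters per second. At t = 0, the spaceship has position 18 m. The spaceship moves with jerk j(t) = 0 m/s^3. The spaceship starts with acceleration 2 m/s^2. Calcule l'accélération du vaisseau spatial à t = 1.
Nous devons intégrer notre équation du jerk j(t) = 0 1 fois. En intégrant le jerk et en utilisant la condition initiale a(0) = 2, nous obtenons a(t) = 2. Nous avons l'accélération a(t) = 2. En substituant t = 1: a(1) = 2.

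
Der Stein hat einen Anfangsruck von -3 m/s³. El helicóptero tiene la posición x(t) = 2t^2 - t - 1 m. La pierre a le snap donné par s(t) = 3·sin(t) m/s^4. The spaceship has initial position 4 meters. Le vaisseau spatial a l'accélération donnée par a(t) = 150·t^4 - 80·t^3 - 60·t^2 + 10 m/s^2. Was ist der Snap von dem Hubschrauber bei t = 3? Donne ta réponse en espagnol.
Partiendo de la posición x(t) = 2·t^2 - t - 1, tomamos 4 derivadas. Derivando la posición, obtenemos la velocidad: v(t) = 4·t - 1. Tomando d/dt de v(t), encontramos a(t) = 4. Tomando d/dt de a(t), encontramos j(t) = 0. Derivando la sacudida, obtenemos el snap: s(t) = 0. De la ecuación del snap s(t) = 0, sustituimos t = 3 para obtener s = 0.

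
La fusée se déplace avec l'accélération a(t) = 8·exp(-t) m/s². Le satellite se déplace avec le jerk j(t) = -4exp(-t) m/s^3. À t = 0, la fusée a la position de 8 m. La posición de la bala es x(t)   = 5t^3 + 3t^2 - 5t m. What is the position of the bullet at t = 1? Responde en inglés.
Using x(t) = 5·t^3 + 3·t^2 - 5·t and substituting t = 1, we find x = 3.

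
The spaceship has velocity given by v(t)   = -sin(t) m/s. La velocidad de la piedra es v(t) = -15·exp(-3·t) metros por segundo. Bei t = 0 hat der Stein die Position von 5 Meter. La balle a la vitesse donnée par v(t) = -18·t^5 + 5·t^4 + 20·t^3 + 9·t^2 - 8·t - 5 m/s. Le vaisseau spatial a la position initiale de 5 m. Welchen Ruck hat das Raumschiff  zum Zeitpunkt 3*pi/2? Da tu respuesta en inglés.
We must differentiate our velocity equation v(t) = -sin(t) 2 times. The derivative of velocity gives acceleration: a(t) = -cos(t). The derivative of acceleration gives jerk: j(t) = sin(t). Using j(t) = sin(t) and substituting t = 3*pi/2, we find j = -1.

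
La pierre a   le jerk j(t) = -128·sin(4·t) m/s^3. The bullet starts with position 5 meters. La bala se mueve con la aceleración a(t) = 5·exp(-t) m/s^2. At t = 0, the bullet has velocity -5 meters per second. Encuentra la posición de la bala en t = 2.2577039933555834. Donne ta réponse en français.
Nous devons intégrer notre équation de l'accélération a(t) = 5·exp(-t) 2 fois. La primitive de l'accélération est la vitesse. En utilisant v(0) = -5, nous obtenons v(t) = -5·exp(-t). L'intégrale de la vitesse est la position. En utilisant x(0) = 5, nous obtenons x(t) = 5·exp(-t). Nous avons la position x(t) = 5·exp(-t). En substituant t = 2.2577039933555834: x(2.2577039933555834) = 0.522951747105852.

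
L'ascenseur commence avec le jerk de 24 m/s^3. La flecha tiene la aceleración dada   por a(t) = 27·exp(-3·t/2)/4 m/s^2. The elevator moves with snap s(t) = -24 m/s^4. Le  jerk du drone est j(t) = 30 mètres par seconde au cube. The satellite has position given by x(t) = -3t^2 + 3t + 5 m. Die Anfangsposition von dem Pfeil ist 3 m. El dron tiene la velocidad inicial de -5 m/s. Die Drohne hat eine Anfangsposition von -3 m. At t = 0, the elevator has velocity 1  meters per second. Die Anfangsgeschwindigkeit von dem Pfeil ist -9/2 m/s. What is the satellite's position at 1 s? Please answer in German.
Aus der Gleichung für die Position x(t) = -3·t^2 + 3·t + 5, setzen wir t = 1 ein und erhalten x = 5.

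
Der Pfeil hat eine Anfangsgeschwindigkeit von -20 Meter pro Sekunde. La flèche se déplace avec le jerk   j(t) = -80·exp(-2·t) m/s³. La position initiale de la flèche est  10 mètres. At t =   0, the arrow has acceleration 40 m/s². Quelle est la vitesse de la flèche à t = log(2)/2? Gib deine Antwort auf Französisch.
En partant du jerk j(t) = -80·exp(-2·t), nous prenons 2 intégrales. La primitive du jerk, avec a(0) = 40, donne l'accélération: a(t) = 40·exp(-2·t). La primitive de l'accélération, avec v(0) = -20, donne la vitesse: v(t) = -20·exp(-2·t). Nous avons la vitesse v(t) = -20·exp(-2·t). En substituant t = log(2)/2: v(log(2)/2) = -10.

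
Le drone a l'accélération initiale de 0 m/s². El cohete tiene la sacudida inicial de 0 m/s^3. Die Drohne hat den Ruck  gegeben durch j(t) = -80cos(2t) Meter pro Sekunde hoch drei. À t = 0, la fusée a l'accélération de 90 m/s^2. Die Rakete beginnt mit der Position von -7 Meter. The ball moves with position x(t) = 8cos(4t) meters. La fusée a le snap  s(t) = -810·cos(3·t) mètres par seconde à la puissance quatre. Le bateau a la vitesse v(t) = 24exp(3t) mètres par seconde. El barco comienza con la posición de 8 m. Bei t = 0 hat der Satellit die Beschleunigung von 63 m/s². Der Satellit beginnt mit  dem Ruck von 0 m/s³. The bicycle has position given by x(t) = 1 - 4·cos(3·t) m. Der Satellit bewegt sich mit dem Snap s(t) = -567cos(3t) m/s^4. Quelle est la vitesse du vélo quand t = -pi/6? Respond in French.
Pour résoudre ceci, nous devons prendre 1 dérivée de notre équation de la position x(t) = 1 - 4·cos(3·t). En dérivant la position, nous obtenons la vitesse: v(t) = 12·sin(3·t). Nous avons la vitesse v(t) = 12·sin(3·t). En substituant t = -pi/6: v(-pi/6) = -12.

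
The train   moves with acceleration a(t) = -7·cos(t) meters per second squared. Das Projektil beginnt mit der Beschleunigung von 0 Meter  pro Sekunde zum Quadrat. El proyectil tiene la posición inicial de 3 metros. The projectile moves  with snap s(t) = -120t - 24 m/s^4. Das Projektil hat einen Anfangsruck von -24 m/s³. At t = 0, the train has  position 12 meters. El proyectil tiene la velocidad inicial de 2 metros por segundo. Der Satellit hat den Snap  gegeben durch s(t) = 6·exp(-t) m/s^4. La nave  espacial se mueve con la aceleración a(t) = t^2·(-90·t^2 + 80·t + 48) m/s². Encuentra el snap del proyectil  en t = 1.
Tenemos el snap s(t) = -120·t - 24. Sustituyendo t = 1: s(1) = -144.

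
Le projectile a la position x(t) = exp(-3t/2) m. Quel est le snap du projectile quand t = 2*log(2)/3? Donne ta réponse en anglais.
Starting from position x(t) = exp(-3·t/2), we take 4 derivatives. Differentiating position, we get velocity: v(t) = -3·exp(-3·t/2)/2. Taking d/dt of v(t), we find a(t) = 9·exp(-3·t/2)/4. Taking d/dt of a(t), we find j(t) = -27·exp(-3·t/2)/8. The derivative of jerk gives snap: s(t) = 81·exp(-3·t/2)/16. Using s(t) = 81·exp(-3·t/2)/16 and substituting t = 2*log(2)/3, we find s = 81/32.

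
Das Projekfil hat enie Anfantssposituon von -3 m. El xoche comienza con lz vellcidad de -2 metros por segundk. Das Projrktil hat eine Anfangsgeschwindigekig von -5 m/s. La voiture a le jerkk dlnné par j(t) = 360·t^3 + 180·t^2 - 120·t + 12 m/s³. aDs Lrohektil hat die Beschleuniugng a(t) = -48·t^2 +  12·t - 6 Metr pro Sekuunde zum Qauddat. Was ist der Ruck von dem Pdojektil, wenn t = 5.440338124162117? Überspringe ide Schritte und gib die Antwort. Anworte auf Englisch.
At t = 5.440338124162117, j = -510.272459919563.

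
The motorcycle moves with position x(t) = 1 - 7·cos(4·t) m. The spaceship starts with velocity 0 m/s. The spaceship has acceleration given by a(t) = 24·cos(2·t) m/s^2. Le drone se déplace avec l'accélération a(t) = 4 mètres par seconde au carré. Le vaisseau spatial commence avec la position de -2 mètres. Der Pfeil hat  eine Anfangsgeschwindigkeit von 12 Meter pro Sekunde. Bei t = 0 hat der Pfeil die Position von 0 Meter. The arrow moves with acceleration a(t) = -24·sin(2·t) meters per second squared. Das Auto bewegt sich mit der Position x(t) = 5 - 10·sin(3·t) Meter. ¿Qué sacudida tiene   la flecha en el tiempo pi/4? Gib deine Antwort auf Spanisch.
Partiendo de la aceleración a(t) = -24·sin(2·t), tomamos 1 derivada. Tomando d/dt de a(t), encontramos j(t) = -48·cos(2·t). De la ecuación de la sacudida j(t) = -48·cos(2·t), sustituimos t = pi/4 para obtener j = 0.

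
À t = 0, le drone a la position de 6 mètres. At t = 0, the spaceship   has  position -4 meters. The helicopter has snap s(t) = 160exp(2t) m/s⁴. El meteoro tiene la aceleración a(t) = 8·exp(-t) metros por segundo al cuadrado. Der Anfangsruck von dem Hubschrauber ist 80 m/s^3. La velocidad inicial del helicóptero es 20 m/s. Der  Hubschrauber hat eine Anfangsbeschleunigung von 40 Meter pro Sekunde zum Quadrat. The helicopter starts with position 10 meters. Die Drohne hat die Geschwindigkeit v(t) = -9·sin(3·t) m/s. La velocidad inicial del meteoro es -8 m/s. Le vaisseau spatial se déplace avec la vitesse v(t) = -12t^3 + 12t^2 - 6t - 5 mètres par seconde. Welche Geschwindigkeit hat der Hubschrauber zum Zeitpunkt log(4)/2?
Wir müssen unsere Gleichung für den Snap s(t) = 160·exp(2·t) 3-mal integrieren. Das Integral von dem Snap, mit j(0) = 80, ergibt den Ruck: j(t) = 80·exp(2·t). Mit ∫j(t)dt und Anwendung von a(0) = 40, finden wir a(t) = 40·exp(2·t). Die Stammfunktion von der Beschleunigung ist die Geschwindigkeit. Mit v(0) = 20 erhalten wir v(t) = 20·exp(2·t). Wir haben die Geschwindigkeit v(t) = 20·exp(2·t). Durch Einsetzen von t = log(4)/2: v(log(4)/2) = 80.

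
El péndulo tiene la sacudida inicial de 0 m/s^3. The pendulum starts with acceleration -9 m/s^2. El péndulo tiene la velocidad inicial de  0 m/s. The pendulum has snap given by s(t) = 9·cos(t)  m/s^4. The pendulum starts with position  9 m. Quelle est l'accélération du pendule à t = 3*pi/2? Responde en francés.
Nous devons intégrer notre équation du snap s(t) = 9·cos(t) 2 fois. L'intégrale du snap est le jerk. En utilisant j(0) = 0, nous obtenons j(t) = 9·sin(t). En intégrant le jerk et en utilisant la condition initiale a(0) = -9, nous obtenons a(t) = -9·cos(t). De l'équation de l'accélération a(t) = -9·cos(t), nous substituons t = 3*pi/2 pour obtenir a = 0.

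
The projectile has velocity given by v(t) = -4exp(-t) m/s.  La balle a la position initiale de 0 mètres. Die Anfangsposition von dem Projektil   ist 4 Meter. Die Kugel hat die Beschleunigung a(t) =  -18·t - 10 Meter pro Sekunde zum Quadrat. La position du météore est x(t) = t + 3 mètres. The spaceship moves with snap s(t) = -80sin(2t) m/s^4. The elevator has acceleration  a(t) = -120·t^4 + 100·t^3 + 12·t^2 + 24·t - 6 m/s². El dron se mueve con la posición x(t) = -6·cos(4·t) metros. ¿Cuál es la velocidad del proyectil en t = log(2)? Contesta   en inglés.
From the given velocity equation v(t) = -4·exp(-t), we substitute t = log(2) to get v = -2.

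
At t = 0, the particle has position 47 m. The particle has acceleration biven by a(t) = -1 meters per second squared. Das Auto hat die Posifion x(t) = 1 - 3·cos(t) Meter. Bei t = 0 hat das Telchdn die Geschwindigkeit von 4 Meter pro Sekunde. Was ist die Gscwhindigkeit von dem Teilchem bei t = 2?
Wir müssen das Integral unserer Gleichung für die Beschleunigung a(t) = -1 1-mal finden. Mit ∫a(t)dt und Anwendung von v(0) = 4, finden wir v(t) = 4 - t. Aus der Gleichung für die Geschwindigkeit v(t) = 4 - t, setzen wir t = 2 ein und erhalten v = 2.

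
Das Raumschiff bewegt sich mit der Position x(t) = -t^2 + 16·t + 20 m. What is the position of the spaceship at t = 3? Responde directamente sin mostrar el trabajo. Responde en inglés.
The answer is 59.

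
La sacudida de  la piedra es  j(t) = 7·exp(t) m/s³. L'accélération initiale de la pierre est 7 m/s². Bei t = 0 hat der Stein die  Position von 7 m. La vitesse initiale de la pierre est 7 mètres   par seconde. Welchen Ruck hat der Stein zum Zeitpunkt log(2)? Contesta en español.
De la ecuación de la sacudida j(t) = 7·exp(t), sustituimos t = log(2) para obtener j = 14.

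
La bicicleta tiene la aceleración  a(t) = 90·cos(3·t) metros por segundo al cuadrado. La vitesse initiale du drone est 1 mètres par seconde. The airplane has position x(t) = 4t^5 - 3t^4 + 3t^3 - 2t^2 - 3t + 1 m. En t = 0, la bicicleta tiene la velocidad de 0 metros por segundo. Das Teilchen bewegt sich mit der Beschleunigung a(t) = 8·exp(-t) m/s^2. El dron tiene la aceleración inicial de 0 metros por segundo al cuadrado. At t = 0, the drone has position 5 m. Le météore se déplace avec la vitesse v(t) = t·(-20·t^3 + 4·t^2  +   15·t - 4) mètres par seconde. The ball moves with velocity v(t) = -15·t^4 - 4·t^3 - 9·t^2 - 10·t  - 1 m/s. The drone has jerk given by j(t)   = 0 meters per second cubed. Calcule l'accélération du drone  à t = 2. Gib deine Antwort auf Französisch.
En partant du jerk j(t) = 0, nous prenons 1 intégrale. En prenant ∫j(t)dt et en appliquant a(0) = 0, nous trouvons a(t) = 0. De l'équation de l'accélération a(t) = 0, nous substituons t = 2 pour obtenir a = 0.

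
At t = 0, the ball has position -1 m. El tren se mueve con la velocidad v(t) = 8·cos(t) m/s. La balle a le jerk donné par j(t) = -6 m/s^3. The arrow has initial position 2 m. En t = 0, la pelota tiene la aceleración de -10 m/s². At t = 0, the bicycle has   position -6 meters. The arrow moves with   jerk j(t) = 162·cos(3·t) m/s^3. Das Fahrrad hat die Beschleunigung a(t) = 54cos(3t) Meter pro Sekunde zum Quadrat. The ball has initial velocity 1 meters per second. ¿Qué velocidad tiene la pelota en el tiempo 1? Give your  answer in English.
We must find the integral of our jerk equation j(t) = -6 2 times. Integrating jerk and using the initial condition a(0) = -10, we get a(t) = -6·t - 10. The antiderivative of acceleration is velocity. Using v(0) = 1, we get v(t) = -3·t^2 - 10·t + 1. Using v(t) = -3·t^2 - 10·t + 1 and substituting t = 1, we find v = -12.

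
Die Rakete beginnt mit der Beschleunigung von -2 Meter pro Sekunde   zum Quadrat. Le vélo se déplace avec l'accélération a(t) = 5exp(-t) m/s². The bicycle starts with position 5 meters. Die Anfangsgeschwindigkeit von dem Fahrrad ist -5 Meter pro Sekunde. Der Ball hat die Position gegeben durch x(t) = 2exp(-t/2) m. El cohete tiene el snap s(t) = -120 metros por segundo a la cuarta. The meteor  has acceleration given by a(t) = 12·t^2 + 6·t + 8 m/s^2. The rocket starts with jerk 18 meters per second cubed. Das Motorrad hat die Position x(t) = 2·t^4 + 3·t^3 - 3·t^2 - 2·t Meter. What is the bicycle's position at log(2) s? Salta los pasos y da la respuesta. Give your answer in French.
x(log(2)) = 5/2.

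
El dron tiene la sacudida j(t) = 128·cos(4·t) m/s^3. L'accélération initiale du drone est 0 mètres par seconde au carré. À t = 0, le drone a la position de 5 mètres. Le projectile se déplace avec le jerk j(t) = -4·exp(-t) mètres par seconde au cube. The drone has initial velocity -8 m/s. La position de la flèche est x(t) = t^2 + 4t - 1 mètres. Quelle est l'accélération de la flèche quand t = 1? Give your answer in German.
Wir müssen unsere Gleichung für die Position x(t) = t^2 + 4·t - 1 2-mal ableiten. Die Ableitung von der Position ergibt die Geschwindigkeit: v(t) = 2·t + 4. Durch Ableiten von der Geschwindigkeit erhalten wir die Beschleunigung: a(t) = 2. Aus der Gleichung für die Beschleunigung a(t) = 2, setzen wir t = 1 ein und erhalten a = 2.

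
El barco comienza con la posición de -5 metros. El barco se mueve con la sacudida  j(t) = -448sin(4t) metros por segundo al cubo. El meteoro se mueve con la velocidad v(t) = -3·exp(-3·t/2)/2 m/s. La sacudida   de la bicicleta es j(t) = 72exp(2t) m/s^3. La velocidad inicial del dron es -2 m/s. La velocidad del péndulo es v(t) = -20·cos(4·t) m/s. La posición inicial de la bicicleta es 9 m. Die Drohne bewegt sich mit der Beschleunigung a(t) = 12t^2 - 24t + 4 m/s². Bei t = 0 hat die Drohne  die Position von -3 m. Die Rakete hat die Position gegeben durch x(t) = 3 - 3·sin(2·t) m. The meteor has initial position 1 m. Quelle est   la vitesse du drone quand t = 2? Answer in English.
We must find the antiderivative of our acceleration equation a(t) = 12·t^2 - 24·t + 4 1 time. Finding the integral of a(t) and using v(0) = -2: v(t) = 4·t^3 - 12·t^2 + 4·t - 2. We have velocity v(t) = 4·t^3 - 12·t^2 + 4·t - 2. Substituting t = 2: v(2) = -10.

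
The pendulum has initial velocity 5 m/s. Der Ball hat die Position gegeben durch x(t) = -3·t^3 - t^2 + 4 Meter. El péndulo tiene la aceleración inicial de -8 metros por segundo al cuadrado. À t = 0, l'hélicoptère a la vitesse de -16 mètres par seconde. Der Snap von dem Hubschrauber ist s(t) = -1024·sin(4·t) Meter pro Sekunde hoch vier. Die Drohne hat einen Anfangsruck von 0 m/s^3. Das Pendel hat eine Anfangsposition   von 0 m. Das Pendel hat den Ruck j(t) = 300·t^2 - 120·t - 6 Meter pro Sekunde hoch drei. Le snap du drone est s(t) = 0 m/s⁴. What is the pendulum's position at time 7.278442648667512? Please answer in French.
Nous devons trouver l'intégrale de notre équation du jerk j(t) = 300·t^2 - 120·t - 6 3 fois. La primitive du jerk est l'accélération. En utilisant a(0) = -8, nous obtenons a(t) = 100·t^3 - 60·t^2 - 6·t - 8. En intégrant l'accélération et en utilisant la condition initiale v(0) = 5, nous obtenons v(t) = 25·t^4 - 20·t^3 - 3·t^2 - 8·t + 5. En prenant ∫v(t)dt et en appliquant x(0) = 0, nous trouvons x(t) = 5·t^5 - 5·t^4 - t^3 - 4·t^2 + 5·t. Nous avons la position x(t) = 5·t^5 - 5·t^4 - t^3 - 4·t^2 + 5·t. En substituant t = 7.278442648667512: x(7.278442648667512) = 87538.8850848671.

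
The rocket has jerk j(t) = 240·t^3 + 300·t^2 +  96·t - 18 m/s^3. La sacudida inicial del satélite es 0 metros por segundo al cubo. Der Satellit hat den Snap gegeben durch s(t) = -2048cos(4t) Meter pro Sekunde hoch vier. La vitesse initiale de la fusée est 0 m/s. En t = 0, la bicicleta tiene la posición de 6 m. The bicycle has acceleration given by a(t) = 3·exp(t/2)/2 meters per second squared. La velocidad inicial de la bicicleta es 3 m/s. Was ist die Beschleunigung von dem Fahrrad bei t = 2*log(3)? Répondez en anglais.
From the given acceleration equation a(t) = 3·exp(t/2)/2, we substitute t = 2*log(3) to get a = 9/2.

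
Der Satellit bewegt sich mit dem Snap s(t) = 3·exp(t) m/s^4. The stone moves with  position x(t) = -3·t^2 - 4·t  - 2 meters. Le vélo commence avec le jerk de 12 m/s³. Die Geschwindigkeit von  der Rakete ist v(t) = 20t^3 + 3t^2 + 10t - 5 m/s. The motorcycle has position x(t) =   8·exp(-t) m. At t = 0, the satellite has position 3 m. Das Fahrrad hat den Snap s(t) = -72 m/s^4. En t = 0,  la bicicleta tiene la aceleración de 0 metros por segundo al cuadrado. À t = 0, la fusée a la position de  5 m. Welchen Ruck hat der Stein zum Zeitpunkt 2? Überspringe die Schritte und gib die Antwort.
j(2) = 0.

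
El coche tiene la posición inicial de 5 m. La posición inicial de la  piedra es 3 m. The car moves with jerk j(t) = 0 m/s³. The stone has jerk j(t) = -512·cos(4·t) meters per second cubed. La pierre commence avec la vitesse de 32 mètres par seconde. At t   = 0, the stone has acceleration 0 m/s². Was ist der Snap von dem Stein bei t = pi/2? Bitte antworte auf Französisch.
En partant du jerk j(t) = -512·cos(4·t), nous prenons 1 dérivée. La dérivée du jerk donne le snap: s(t) = 2048·sin(4·t). En utilisant s(t) = 2048·sin(4·t) et en substituant t = pi/2, nous trouvons s = 0.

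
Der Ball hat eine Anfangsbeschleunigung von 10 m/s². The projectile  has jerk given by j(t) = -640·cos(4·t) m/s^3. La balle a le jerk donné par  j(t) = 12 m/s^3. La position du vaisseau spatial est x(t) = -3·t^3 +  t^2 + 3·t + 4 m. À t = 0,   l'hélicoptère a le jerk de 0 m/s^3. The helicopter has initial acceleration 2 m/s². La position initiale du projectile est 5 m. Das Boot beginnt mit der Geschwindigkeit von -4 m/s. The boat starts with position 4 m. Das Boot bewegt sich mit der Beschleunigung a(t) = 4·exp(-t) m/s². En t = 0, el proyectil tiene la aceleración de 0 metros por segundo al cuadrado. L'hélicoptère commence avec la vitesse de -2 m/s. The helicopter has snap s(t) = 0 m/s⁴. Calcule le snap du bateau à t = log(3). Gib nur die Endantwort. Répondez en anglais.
At t = log(3), s = 4/3.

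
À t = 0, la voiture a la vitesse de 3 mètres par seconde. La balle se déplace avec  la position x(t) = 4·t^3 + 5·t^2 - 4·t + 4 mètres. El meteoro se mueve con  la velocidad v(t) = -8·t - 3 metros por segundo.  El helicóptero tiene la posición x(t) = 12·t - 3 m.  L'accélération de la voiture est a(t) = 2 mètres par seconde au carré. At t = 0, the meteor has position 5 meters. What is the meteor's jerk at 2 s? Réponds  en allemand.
Wir müssen unsere Gleichung für die Geschwindigkeit v(t) = -8·t - 3 2-mal ableiten. Mit d/dt von v(t) finden wir a(t) = -8. Die Ableitung von der Beschleunigung ergibt den Ruck: j(t) = 0. Wir haben den Ruck j(t) = 0. Durch Einsetzen von t = 2: j(2) = 0.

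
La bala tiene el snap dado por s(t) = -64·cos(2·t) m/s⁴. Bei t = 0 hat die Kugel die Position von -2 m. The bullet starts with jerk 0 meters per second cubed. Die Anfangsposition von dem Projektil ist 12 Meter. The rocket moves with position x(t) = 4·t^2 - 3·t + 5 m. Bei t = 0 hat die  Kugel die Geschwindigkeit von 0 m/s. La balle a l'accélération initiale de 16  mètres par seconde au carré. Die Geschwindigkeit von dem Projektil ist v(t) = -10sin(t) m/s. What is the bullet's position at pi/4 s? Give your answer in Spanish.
Necesitamos integrar nuestra ecuación del snap s(t) = -64·cos(2·t) 4 veces. Tomando ∫s(t)dt y aplicando j(0) = 0, encontramos j(t) = -32·sin(2·t). Integrando la sacudida y usando la condición inicial a(0) = 16, obtenemos a(t) = 16·cos(2·t). Tomando ∫a(t)dt y aplicando v(0) = 0, encontramos v(t) = 8·sin(2·t). La antiderivada de la velocidad es la posición. Usando x(0) = -2, obtenemos x(t) = 2 - 4·cos(2·t). Tenemos la posición x(t) = 2 - 4·cos(2·t). Sustituyendo t = pi/4: x(pi/4) = 2.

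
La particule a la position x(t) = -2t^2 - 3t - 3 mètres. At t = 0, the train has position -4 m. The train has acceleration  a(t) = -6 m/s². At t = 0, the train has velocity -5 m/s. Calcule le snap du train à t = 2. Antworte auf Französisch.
Nous devons dériver notre équation de l'accélération a(t) = -6 2 fois. En prenant d/dt de a(t), nous trouvons j(t) = 0. En prenant d/dt de j(t), nous trouvons s(t) = 0. En utilisant s(t) = 0 et en substituant t = 2, nous trouvons s = 0.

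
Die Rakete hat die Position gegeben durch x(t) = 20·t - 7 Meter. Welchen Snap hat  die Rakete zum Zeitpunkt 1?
Wir müssen unsere Gleichung für die Position x(t) = 20·t - 7 4-mal ableiten. Mit d/dt von x(t) finden wir v(t) = 20. Die Ableitung von der Geschwindigkeit ergibt die Beschleunigung: a(t) = 0. Durch Ableiten von der Beschleunigung erhalten wir den Ruck: j(t) = 0. Die Ableitung von dem Ruck ergibt den Snap: s(t) = 0. Mit s(t) = 0 und Einsetzen von t = 1, finden wir s = 0.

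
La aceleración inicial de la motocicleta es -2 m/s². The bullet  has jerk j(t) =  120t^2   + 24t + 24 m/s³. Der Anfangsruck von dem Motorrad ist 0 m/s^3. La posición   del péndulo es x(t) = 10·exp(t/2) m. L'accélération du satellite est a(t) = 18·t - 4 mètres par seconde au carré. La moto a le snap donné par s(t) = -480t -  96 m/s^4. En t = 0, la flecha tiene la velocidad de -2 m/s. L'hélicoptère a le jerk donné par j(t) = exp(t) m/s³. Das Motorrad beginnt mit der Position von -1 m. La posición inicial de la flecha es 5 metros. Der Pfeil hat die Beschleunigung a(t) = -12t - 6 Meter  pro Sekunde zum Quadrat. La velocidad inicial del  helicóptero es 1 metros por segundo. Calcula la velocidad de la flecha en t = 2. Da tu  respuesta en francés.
Pour résoudre ceci, nous devons prendre 1 primitive de notre équation de l'accélération a(t) = -12·t - 6. L'intégrale de l'accélération est la vitesse. En utilisant v(0) = -2, nous obtenons v(t) = -6·t^2 - 6·t - 2. En utilisant v(t) = -6·t^2 - 6·t - 2 et en substituant t = 2, nous trouvons v = -38.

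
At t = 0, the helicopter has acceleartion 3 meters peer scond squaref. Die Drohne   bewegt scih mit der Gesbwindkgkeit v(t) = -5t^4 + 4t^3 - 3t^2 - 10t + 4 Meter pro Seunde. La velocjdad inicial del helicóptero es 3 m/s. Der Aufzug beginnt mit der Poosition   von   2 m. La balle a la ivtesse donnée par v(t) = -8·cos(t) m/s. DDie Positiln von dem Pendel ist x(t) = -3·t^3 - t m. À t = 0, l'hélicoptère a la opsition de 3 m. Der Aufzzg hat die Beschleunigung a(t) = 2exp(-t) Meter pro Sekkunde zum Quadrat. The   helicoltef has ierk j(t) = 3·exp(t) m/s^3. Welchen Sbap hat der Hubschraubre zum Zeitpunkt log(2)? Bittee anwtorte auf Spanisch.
Debemos derivar nuestra ecuación de la sacudida j(t) = 3·exp(t) 1 vez. Tomando d/dt de j(t), encontramos s(t) = 3·exp(t). Usando s(t) = 3·exp(t) y sustituyendo t = log(2), encontramos s = 6.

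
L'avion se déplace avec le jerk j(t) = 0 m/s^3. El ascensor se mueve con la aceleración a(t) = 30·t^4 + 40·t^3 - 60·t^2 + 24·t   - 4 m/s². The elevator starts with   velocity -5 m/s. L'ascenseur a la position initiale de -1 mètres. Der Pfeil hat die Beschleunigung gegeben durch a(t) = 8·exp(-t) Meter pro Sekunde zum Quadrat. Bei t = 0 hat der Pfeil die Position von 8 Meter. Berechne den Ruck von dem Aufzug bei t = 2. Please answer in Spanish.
Debemos derivar nuestra ecuación de la aceleración a(t) = 30·t^4 + 40·t^3 - 60·t^2 + 24·t - 4 1 vez. Tomando d/dt de a(t), encontramos j(t) = 120·t^3 + 120·t^2 - 120·t + 24. De la ecuación de la sacudida j(t) = 120·t^3 + 120·t^2 - 120·t + 24, sustituimos t = 2 para obtener j = 1224.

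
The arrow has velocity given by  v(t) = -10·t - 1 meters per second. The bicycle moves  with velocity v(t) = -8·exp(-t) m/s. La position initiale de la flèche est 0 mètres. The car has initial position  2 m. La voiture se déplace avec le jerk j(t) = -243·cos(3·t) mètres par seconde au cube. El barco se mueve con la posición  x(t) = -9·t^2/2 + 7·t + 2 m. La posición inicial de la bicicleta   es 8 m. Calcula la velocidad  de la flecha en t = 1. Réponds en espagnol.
Tenemos la velocidad v(t) = -10·t - 1. Sustituyendo t = 1: v(1) = -11.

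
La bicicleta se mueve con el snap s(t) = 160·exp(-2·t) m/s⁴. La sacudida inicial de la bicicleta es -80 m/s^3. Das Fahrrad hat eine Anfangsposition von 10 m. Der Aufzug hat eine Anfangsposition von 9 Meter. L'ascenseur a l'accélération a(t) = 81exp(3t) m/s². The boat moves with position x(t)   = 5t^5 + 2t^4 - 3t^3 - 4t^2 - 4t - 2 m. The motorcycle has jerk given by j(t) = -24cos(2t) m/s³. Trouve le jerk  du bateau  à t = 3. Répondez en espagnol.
Debemos derivar nuestra ecuación de la posición x(t) = 5·t^5 + 2·t^4 - 3·t^3 - 4·t^2 - 4·t - 2 3 veces. Derivando la posición, obtenemos la velocidad: v(t) = 25·t^4 + 8·t^3 - 9·t^2 - 8·t - 4. Tomando d/dt de v(t), encontramos a(t) = 100·t^3 + 24·t^2 - 18·t - 8. Derivando la aceleración, obtenemos la sacudida: j(t) = 300·t^2 + 48·t - 18. De la ecuación de la sacudida j(t) = 300·t^2 + 48·t - 18, sustituimos t = 3 para obtener j = 2826.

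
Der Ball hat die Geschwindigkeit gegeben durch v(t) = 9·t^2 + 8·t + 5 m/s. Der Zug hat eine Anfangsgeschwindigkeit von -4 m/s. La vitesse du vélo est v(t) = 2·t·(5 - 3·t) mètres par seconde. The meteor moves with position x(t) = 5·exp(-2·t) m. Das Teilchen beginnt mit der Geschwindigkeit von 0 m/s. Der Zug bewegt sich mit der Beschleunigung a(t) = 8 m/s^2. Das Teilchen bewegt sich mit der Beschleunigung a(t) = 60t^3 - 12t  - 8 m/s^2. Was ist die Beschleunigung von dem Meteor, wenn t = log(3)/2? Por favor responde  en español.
Partiendo de la posición x(t) = 5·exp(-2·t), tomamos 2 derivadas. Derivando la posición, obtenemos la velocidad: v(t) = -10·exp(-2·t). Tomando d/dt de v(t), encontramos a(t) = 20·exp(-2·t). Usando a(t) = 20·exp(-2·t) y sustituyendo t = log(3)/2, encontramos a = 20/3.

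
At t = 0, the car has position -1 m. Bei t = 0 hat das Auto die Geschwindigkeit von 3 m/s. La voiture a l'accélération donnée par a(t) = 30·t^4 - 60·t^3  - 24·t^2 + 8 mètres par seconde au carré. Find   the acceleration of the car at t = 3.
Using a(t) = 30·t^4 - 60·t^3 - 24·t^2 + 8 and substituting t = 3, we find a = 602.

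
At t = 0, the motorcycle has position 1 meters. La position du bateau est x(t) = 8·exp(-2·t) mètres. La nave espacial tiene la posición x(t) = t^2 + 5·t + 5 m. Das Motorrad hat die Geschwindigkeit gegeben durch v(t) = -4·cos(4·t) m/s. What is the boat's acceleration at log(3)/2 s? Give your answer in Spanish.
Para resolver esto, necesitamos tomar 2 derivadas de nuestra ecuación de la posición x(t) = 8·exp(-2·t). Derivando la posición, obtenemos la velocidad: v(t) = -16·exp(-2·t). Tomando d/dt de v(t), encontramos a(t) = 32·exp(-2·t). De la ecuación de la aceleración a(t) = 32·exp(-2·t), sustituimos t = log(3)/2 para obtener a = 32/3.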